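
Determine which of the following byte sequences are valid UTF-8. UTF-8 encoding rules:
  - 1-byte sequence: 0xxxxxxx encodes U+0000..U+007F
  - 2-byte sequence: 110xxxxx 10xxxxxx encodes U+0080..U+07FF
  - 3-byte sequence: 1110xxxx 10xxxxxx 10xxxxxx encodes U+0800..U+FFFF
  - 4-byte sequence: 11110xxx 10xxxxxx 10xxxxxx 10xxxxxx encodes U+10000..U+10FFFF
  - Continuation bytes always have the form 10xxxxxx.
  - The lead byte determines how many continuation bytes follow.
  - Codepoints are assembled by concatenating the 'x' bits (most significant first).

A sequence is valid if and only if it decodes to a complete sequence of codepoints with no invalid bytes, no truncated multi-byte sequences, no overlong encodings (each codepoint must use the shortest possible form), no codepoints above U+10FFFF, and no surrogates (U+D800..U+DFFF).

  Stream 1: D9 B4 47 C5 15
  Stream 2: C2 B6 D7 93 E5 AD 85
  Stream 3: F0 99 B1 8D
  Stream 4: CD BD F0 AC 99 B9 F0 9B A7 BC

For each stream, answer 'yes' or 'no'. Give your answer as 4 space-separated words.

Answer: no yes yes yes

Derivation:
Stream 1: error at byte offset 4. INVALID
Stream 2: decodes cleanly. VALID
Stream 3: decodes cleanly. VALID
Stream 4: decodes cleanly. VALID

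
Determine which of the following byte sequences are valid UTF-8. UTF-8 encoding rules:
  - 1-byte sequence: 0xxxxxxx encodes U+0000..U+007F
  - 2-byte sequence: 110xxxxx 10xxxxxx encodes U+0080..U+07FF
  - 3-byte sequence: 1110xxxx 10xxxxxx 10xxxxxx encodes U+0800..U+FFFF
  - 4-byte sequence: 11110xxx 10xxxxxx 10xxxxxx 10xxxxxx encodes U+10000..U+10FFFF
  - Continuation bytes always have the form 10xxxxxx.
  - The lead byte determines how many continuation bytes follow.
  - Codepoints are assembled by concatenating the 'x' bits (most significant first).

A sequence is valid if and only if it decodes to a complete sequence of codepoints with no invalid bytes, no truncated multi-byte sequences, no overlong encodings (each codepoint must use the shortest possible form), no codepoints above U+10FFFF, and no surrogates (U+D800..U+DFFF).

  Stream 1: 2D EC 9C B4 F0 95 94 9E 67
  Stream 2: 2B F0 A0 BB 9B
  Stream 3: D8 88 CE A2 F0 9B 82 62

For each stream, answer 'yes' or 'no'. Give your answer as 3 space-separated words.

Answer: yes yes no

Derivation:
Stream 1: decodes cleanly. VALID
Stream 2: decodes cleanly. VALID
Stream 3: error at byte offset 7. INVALID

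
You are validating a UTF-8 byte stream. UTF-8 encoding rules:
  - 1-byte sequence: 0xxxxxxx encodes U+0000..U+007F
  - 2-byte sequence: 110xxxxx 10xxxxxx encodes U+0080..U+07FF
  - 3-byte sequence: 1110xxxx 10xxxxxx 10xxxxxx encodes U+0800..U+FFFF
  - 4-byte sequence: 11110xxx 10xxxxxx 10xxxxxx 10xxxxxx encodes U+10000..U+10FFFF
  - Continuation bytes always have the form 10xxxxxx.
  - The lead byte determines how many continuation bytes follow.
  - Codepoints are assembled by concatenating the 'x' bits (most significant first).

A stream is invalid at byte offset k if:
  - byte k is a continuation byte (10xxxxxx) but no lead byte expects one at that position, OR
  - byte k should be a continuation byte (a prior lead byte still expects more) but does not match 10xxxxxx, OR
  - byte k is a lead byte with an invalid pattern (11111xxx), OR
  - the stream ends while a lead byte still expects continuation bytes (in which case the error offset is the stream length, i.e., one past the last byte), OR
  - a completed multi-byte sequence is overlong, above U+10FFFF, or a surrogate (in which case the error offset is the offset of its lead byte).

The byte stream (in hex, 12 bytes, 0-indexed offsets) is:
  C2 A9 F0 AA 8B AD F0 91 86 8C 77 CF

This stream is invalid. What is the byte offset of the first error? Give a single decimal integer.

Byte[0]=C2: 2-byte lead, need 1 cont bytes. acc=0x2
Byte[1]=A9: continuation. acc=(acc<<6)|0x29=0xA9
Completed: cp=U+00A9 (starts at byte 0)
Byte[2]=F0: 4-byte lead, need 3 cont bytes. acc=0x0
Byte[3]=AA: continuation. acc=(acc<<6)|0x2A=0x2A
Byte[4]=8B: continuation. acc=(acc<<6)|0x0B=0xA8B
Byte[5]=AD: continuation. acc=(acc<<6)|0x2D=0x2A2ED
Completed: cp=U+2A2ED (starts at byte 2)
Byte[6]=F0: 4-byte lead, need 3 cont bytes. acc=0x0
Byte[7]=91: continuation. acc=(acc<<6)|0x11=0x11
Byte[8]=86: continuation. acc=(acc<<6)|0x06=0x446
Byte[9]=8C: continuation. acc=(acc<<6)|0x0C=0x1118C
Completed: cp=U+1118C (starts at byte 6)
Byte[10]=77: 1-byte ASCII. cp=U+0077
Byte[11]=CF: 2-byte lead, need 1 cont bytes. acc=0xF
Byte[12]: stream ended, expected continuation. INVALID

Answer: 12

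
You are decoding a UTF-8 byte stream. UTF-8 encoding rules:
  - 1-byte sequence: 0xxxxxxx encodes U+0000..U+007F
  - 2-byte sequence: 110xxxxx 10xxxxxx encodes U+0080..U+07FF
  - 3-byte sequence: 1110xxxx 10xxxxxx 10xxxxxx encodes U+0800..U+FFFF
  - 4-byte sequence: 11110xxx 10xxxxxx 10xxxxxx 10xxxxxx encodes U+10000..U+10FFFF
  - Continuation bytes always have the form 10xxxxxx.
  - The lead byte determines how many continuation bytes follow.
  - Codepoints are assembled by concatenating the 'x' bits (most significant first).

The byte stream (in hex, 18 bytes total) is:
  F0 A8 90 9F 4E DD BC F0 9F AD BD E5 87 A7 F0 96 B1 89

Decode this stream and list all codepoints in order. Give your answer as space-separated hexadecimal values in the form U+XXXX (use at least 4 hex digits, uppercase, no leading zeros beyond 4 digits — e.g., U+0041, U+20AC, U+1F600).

Byte[0]=F0: 4-byte lead, need 3 cont bytes. acc=0x0
Byte[1]=A8: continuation. acc=(acc<<6)|0x28=0x28
Byte[2]=90: continuation. acc=(acc<<6)|0x10=0xA10
Byte[3]=9F: continuation. acc=(acc<<6)|0x1F=0x2841F
Completed: cp=U+2841F (starts at byte 0)
Byte[4]=4E: 1-byte ASCII. cp=U+004E
Byte[5]=DD: 2-byte lead, need 1 cont bytes. acc=0x1D
Byte[6]=BC: continuation. acc=(acc<<6)|0x3C=0x77C
Completed: cp=U+077C (starts at byte 5)
Byte[7]=F0: 4-byte lead, need 3 cont bytes. acc=0x0
Byte[8]=9F: continuation. acc=(acc<<6)|0x1F=0x1F
Byte[9]=AD: continuation. acc=(acc<<6)|0x2D=0x7ED
Byte[10]=BD: continuation. acc=(acc<<6)|0x3D=0x1FB7D
Completed: cp=U+1FB7D (starts at byte 7)
Byte[11]=E5: 3-byte lead, need 2 cont bytes. acc=0x5
Byte[12]=87: continuation. acc=(acc<<6)|0x07=0x147
Byte[13]=A7: continuation. acc=(acc<<6)|0x27=0x51E7
Completed: cp=U+51E7 (starts at byte 11)
Byte[14]=F0: 4-byte lead, need 3 cont bytes. acc=0x0
Byte[15]=96: continuation. acc=(acc<<6)|0x16=0x16
Byte[16]=B1: continuation. acc=(acc<<6)|0x31=0x5B1
Byte[17]=89: continuation. acc=(acc<<6)|0x09=0x16C49
Completed: cp=U+16C49 (starts at byte 14)

Answer: U+2841F U+004E U+077C U+1FB7D U+51E7 U+16C49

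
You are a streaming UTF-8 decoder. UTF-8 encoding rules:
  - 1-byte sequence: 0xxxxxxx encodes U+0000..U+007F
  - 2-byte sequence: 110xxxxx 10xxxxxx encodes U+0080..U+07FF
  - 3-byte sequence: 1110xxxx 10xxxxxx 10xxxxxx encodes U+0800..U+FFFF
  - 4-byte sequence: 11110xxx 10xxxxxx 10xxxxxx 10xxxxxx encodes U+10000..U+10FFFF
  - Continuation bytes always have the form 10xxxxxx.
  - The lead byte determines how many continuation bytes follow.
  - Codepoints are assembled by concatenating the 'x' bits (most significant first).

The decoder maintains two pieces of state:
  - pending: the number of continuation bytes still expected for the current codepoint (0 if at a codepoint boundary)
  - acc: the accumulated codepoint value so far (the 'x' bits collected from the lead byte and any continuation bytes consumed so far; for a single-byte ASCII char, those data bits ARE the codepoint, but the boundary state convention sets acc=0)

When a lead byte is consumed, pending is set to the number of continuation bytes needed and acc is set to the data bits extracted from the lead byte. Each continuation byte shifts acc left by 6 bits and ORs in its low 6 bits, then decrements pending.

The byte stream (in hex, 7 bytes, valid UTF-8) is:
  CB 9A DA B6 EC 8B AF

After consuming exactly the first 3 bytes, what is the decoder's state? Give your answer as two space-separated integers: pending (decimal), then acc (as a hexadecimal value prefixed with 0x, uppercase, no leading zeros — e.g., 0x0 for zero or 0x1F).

Answer: 1 0x1A

Derivation:
Byte[0]=CB: 2-byte lead. pending=1, acc=0xB
Byte[1]=9A: continuation. acc=(acc<<6)|0x1A=0x2DA, pending=0
Byte[2]=DA: 2-byte lead. pending=1, acc=0x1A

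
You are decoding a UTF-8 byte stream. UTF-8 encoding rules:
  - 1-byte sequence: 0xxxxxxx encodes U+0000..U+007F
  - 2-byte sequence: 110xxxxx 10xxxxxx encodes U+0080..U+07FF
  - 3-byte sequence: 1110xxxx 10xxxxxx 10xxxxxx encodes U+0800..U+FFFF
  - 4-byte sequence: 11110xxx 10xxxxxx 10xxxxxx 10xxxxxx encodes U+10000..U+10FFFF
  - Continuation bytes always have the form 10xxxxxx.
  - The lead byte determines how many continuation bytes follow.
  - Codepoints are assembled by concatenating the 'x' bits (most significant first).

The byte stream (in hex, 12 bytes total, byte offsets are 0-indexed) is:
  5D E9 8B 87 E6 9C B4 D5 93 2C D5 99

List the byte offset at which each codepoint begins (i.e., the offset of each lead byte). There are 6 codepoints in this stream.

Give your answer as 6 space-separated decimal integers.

Answer: 0 1 4 7 9 10

Derivation:
Byte[0]=5D: 1-byte ASCII. cp=U+005D
Byte[1]=E9: 3-byte lead, need 2 cont bytes. acc=0x9
Byte[2]=8B: continuation. acc=(acc<<6)|0x0B=0x24B
Byte[3]=87: continuation. acc=(acc<<6)|0x07=0x92C7
Completed: cp=U+92C7 (starts at byte 1)
Byte[4]=E6: 3-byte lead, need 2 cont bytes. acc=0x6
Byte[5]=9C: continuation. acc=(acc<<6)|0x1C=0x19C
Byte[6]=B4: continuation. acc=(acc<<6)|0x34=0x6734
Completed: cp=U+6734 (starts at byte 4)
Byte[7]=D5: 2-byte lead, need 1 cont bytes. acc=0x15
Byte[8]=93: continuation. acc=(acc<<6)|0x13=0x553
Completed: cp=U+0553 (starts at byte 7)
Byte[9]=2C: 1-byte ASCII. cp=U+002C
Byte[10]=D5: 2-byte lead, need 1 cont bytes. acc=0x15
Byte[11]=99: continuation. acc=(acc<<6)|0x19=0x559
Completed: cp=U+0559 (starts at byte 10)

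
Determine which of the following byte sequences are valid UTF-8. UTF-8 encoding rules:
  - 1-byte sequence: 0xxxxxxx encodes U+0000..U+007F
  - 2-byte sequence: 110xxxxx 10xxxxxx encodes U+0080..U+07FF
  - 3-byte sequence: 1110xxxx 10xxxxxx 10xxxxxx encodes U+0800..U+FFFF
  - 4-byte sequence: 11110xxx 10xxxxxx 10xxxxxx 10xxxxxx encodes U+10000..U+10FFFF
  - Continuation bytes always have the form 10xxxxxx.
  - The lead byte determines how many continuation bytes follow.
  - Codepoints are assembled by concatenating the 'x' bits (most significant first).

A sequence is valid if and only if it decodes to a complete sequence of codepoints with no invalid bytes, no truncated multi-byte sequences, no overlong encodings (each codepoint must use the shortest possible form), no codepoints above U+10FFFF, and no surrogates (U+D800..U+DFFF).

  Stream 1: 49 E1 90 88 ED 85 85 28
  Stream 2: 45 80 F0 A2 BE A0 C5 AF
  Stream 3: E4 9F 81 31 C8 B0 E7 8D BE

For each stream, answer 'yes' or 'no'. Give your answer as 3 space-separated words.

Stream 1: decodes cleanly. VALID
Stream 2: error at byte offset 1. INVALID
Stream 3: decodes cleanly. VALID

Answer: yes no yes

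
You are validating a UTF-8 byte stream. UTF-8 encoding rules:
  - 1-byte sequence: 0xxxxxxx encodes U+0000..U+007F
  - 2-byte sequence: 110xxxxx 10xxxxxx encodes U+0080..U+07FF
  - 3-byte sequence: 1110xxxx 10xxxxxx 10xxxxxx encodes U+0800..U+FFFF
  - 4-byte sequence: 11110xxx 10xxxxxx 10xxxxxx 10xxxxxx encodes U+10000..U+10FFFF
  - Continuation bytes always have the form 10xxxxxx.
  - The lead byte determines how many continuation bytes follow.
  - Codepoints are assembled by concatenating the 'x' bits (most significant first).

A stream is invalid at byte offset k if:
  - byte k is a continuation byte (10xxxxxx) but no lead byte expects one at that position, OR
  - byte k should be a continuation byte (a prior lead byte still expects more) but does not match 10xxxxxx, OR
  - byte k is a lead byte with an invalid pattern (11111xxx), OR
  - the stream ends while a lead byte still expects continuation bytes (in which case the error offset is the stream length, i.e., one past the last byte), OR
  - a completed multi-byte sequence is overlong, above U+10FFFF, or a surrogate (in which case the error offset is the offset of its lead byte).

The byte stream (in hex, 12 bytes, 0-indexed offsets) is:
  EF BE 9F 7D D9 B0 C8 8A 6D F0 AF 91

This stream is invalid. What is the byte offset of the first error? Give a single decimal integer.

Byte[0]=EF: 3-byte lead, need 2 cont bytes. acc=0xF
Byte[1]=BE: continuation. acc=(acc<<6)|0x3E=0x3FE
Byte[2]=9F: continuation. acc=(acc<<6)|0x1F=0xFF9F
Completed: cp=U+FF9F (starts at byte 0)
Byte[3]=7D: 1-byte ASCII. cp=U+007D
Byte[4]=D9: 2-byte lead, need 1 cont bytes. acc=0x19
Byte[5]=B0: continuation. acc=(acc<<6)|0x30=0x670
Completed: cp=U+0670 (starts at byte 4)
Byte[6]=C8: 2-byte lead, need 1 cont bytes. acc=0x8
Byte[7]=8A: continuation. acc=(acc<<6)|0x0A=0x20A
Completed: cp=U+020A (starts at byte 6)
Byte[8]=6D: 1-byte ASCII. cp=U+006D
Byte[9]=F0: 4-byte lead, need 3 cont bytes. acc=0x0
Byte[10]=AF: continuation. acc=(acc<<6)|0x2F=0x2F
Byte[11]=91: continuation. acc=(acc<<6)|0x11=0xBD1
Byte[12]: stream ended, expected continuation. INVALID

Answer: 12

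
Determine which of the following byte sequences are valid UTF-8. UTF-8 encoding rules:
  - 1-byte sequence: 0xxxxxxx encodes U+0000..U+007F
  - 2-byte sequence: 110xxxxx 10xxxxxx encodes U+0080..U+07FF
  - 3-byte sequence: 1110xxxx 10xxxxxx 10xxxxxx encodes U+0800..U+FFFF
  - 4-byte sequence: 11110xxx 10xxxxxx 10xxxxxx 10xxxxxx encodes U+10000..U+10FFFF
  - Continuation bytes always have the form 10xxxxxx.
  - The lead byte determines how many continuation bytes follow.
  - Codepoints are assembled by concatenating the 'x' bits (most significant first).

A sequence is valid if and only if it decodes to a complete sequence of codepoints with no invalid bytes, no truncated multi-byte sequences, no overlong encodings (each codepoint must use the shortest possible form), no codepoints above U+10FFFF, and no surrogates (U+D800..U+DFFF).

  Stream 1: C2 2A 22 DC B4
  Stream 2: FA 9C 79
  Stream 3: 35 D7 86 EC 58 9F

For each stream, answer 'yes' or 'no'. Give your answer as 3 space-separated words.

Answer: no no no

Derivation:
Stream 1: error at byte offset 1. INVALID
Stream 2: error at byte offset 0. INVALID
Stream 3: error at byte offset 4. INVALID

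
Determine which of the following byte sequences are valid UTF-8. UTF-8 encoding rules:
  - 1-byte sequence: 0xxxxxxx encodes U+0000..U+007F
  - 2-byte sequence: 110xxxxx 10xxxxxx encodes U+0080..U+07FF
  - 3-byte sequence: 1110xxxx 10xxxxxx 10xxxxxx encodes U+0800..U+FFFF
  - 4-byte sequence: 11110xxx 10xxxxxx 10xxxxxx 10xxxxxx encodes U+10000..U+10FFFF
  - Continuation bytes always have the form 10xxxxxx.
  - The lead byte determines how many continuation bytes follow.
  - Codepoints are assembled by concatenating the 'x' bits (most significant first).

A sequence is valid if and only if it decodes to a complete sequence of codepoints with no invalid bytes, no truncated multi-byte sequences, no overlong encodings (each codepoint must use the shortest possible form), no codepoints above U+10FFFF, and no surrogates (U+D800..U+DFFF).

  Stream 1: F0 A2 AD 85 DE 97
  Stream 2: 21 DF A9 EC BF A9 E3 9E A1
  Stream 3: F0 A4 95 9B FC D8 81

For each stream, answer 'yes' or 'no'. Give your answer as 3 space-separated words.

Answer: yes yes no

Derivation:
Stream 1: decodes cleanly. VALID
Stream 2: decodes cleanly. VALID
Stream 3: error at byte offset 4. INVALID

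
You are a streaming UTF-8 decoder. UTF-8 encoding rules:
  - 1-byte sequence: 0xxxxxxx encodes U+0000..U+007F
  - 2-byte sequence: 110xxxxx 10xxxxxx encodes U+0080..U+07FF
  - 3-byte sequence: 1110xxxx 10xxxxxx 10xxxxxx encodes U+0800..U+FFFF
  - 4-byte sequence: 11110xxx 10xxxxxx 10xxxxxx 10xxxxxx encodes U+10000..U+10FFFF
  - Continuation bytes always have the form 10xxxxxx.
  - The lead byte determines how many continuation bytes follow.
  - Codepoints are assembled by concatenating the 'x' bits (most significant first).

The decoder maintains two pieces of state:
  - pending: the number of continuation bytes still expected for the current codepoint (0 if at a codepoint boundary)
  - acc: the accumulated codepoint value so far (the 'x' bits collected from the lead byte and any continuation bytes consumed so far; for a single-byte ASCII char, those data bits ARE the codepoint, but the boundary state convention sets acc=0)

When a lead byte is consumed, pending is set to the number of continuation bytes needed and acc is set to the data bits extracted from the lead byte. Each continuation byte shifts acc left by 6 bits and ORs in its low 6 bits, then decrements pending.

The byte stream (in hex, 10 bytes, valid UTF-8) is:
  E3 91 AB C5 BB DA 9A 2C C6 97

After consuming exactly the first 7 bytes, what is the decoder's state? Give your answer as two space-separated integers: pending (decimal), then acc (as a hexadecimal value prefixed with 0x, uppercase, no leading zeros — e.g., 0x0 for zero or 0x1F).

Answer: 0 0x69A

Derivation:
Byte[0]=E3: 3-byte lead. pending=2, acc=0x3
Byte[1]=91: continuation. acc=(acc<<6)|0x11=0xD1, pending=1
Byte[2]=AB: continuation. acc=(acc<<6)|0x2B=0x346B, pending=0
Byte[3]=C5: 2-byte lead. pending=1, acc=0x5
Byte[4]=BB: continuation. acc=(acc<<6)|0x3B=0x17B, pending=0
Byte[5]=DA: 2-byte lead. pending=1, acc=0x1A
Byte[6]=9A: continuation. acc=(acc<<6)|0x1A=0x69A, pending=0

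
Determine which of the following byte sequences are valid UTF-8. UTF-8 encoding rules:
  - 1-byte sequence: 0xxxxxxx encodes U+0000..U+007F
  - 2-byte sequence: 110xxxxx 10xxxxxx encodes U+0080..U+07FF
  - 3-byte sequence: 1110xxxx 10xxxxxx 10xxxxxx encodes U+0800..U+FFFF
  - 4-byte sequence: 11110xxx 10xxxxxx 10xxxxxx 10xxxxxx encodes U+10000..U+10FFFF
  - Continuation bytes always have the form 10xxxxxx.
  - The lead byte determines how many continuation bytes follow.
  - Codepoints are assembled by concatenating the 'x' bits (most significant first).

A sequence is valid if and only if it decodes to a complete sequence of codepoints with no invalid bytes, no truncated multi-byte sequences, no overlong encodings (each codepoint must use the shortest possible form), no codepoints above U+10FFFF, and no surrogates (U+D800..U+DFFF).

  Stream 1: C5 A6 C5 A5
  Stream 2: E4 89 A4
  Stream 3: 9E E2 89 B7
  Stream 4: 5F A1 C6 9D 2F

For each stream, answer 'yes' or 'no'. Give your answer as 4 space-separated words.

Stream 1: decodes cleanly. VALID
Stream 2: decodes cleanly. VALID
Stream 3: error at byte offset 0. INVALID
Stream 4: error at byte offset 1. INVALID

Answer: yes yes no no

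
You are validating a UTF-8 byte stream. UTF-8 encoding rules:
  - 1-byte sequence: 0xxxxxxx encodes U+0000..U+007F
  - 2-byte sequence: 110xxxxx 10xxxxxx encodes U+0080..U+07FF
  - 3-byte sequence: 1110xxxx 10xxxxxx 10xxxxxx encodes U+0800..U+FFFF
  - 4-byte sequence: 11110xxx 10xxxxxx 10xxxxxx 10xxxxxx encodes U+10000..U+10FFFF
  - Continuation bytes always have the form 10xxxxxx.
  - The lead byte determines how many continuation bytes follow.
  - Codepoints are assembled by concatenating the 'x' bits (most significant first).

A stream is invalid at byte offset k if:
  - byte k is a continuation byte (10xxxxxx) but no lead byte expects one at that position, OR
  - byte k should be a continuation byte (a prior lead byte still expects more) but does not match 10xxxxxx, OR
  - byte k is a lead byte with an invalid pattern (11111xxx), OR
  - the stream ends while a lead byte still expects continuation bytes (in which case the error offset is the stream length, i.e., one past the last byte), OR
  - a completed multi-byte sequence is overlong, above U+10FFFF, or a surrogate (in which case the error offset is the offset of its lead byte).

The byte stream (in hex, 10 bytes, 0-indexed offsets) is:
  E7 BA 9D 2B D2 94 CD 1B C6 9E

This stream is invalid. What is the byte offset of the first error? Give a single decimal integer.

Byte[0]=E7: 3-byte lead, need 2 cont bytes. acc=0x7
Byte[1]=BA: continuation. acc=(acc<<6)|0x3A=0x1FA
Byte[2]=9D: continuation. acc=(acc<<6)|0x1D=0x7E9D
Completed: cp=U+7E9D (starts at byte 0)
Byte[3]=2B: 1-byte ASCII. cp=U+002B
Byte[4]=D2: 2-byte lead, need 1 cont bytes. acc=0x12
Byte[5]=94: continuation. acc=(acc<<6)|0x14=0x494
Completed: cp=U+0494 (starts at byte 4)
Byte[6]=CD: 2-byte lead, need 1 cont bytes. acc=0xD
Byte[7]=1B: expected 10xxxxxx continuation. INVALID

Answer: 7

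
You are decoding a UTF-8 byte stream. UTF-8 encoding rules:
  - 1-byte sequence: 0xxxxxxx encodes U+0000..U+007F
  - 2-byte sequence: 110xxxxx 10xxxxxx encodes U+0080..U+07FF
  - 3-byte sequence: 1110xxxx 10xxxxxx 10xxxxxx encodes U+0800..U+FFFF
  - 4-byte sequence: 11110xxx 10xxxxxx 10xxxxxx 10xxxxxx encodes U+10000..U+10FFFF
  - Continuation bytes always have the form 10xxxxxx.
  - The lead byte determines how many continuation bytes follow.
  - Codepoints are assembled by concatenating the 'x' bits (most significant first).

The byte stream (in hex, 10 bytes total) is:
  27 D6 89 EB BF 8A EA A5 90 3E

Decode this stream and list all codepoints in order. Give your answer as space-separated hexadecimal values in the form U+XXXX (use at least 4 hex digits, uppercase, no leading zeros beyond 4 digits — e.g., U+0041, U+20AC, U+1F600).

Answer: U+0027 U+0589 U+BFCA U+A950 U+003E

Derivation:
Byte[0]=27: 1-byte ASCII. cp=U+0027
Byte[1]=D6: 2-byte lead, need 1 cont bytes. acc=0x16
Byte[2]=89: continuation. acc=(acc<<6)|0x09=0x589
Completed: cp=U+0589 (starts at byte 1)
Byte[3]=EB: 3-byte lead, need 2 cont bytes. acc=0xB
Byte[4]=BF: continuation. acc=(acc<<6)|0x3F=0x2FF
Byte[5]=8A: continuation. acc=(acc<<6)|0x0A=0xBFCA
Completed: cp=U+BFCA (starts at byte 3)
Byte[6]=EA: 3-byte lead, need 2 cont bytes. acc=0xA
Byte[7]=A5: continuation. acc=(acc<<6)|0x25=0x2A5
Byte[8]=90: continuation. acc=(acc<<6)|0x10=0xA950
Completed: cp=U+A950 (starts at byte 6)
Byte[9]=3E: 1-byte ASCII. cp=U+003E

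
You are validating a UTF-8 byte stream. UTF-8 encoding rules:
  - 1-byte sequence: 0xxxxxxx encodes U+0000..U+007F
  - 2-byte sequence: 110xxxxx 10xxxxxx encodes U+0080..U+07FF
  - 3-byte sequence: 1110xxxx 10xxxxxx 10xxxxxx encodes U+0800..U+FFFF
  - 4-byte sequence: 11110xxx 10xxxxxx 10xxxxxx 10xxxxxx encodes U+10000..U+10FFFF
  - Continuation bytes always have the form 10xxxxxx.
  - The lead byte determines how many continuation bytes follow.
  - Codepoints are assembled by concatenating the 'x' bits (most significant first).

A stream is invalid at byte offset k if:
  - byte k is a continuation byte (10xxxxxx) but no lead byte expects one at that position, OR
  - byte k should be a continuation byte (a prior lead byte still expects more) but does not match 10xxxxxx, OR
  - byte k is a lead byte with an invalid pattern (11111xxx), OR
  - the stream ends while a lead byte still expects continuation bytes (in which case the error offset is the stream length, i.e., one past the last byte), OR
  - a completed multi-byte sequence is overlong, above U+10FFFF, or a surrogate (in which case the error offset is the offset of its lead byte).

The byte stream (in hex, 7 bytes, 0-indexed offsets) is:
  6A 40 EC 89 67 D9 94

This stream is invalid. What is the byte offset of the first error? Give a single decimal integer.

Byte[0]=6A: 1-byte ASCII. cp=U+006A
Byte[1]=40: 1-byte ASCII. cp=U+0040
Byte[2]=EC: 3-byte lead, need 2 cont bytes. acc=0xC
Byte[3]=89: continuation. acc=(acc<<6)|0x09=0x309
Byte[4]=67: expected 10xxxxxx continuation. INVALID

Answer: 4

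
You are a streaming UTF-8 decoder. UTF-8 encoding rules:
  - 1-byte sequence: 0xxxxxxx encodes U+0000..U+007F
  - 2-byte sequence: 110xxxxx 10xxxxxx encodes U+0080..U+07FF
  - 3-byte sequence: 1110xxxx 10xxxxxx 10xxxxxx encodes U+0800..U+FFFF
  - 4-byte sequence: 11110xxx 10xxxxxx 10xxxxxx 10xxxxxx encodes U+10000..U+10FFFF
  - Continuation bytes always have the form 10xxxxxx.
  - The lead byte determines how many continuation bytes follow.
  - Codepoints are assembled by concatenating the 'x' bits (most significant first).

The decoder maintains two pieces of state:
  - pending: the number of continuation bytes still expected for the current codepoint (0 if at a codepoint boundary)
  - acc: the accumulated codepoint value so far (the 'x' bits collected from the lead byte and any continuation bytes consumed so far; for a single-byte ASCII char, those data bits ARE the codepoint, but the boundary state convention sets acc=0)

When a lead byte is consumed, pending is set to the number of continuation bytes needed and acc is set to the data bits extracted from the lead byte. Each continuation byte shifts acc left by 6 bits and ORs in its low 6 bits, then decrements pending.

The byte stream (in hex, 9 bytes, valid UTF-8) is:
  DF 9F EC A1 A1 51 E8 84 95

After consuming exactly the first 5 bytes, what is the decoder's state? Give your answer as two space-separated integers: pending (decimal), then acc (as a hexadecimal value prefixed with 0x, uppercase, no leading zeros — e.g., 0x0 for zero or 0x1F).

Answer: 0 0xC861

Derivation:
Byte[0]=DF: 2-byte lead. pending=1, acc=0x1F
Byte[1]=9F: continuation. acc=(acc<<6)|0x1F=0x7DF, pending=0
Byte[2]=EC: 3-byte lead. pending=2, acc=0xC
Byte[3]=A1: continuation. acc=(acc<<6)|0x21=0x321, pending=1
Byte[4]=A1: continuation. acc=(acc<<6)|0x21=0xC861, pending=0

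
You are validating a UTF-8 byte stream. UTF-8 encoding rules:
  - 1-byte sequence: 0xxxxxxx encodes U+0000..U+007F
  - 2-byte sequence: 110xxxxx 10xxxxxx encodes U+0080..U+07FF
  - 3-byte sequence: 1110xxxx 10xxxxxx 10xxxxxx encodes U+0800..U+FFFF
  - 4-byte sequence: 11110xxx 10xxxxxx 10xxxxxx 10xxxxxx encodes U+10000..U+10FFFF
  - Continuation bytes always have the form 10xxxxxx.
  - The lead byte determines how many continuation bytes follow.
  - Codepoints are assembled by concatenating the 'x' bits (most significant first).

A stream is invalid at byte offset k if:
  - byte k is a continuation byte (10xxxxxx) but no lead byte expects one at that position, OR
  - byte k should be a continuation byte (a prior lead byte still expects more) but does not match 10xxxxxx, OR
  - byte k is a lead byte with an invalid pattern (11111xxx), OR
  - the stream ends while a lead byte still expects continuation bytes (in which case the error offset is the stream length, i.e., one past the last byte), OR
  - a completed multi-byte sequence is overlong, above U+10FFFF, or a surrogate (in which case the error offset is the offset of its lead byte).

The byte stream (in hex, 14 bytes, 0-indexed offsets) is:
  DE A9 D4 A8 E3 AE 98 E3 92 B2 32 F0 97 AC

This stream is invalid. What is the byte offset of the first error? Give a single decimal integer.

Answer: 14

Derivation:
Byte[0]=DE: 2-byte lead, need 1 cont bytes. acc=0x1E
Byte[1]=A9: continuation. acc=(acc<<6)|0x29=0x7A9
Completed: cp=U+07A9 (starts at byte 0)
Byte[2]=D4: 2-byte lead, need 1 cont bytes. acc=0x14
Byte[3]=A8: continuation. acc=(acc<<6)|0x28=0x528
Completed: cp=U+0528 (starts at byte 2)
Byte[4]=E3: 3-byte lead, need 2 cont bytes. acc=0x3
Byte[5]=AE: continuation. acc=(acc<<6)|0x2E=0xEE
Byte[6]=98: continuation. acc=(acc<<6)|0x18=0x3B98
Completed: cp=U+3B98 (starts at byte 4)
Byte[7]=E3: 3-byte lead, need 2 cont bytes. acc=0x3
Byte[8]=92: continuation. acc=(acc<<6)|0x12=0xD2
Byte[9]=B2: continuation. acc=(acc<<6)|0x32=0x34B2
Completed: cp=U+34B2 (starts at byte 7)
Byte[10]=32: 1-byte ASCII. cp=U+0032
Byte[11]=F0: 4-byte lead, need 3 cont bytes. acc=0x0
Byte[12]=97: continuation. acc=(acc<<6)|0x17=0x17
Byte[13]=AC: continuation. acc=(acc<<6)|0x2C=0x5EC
Byte[14]: stream ended, expected continuation. INVALID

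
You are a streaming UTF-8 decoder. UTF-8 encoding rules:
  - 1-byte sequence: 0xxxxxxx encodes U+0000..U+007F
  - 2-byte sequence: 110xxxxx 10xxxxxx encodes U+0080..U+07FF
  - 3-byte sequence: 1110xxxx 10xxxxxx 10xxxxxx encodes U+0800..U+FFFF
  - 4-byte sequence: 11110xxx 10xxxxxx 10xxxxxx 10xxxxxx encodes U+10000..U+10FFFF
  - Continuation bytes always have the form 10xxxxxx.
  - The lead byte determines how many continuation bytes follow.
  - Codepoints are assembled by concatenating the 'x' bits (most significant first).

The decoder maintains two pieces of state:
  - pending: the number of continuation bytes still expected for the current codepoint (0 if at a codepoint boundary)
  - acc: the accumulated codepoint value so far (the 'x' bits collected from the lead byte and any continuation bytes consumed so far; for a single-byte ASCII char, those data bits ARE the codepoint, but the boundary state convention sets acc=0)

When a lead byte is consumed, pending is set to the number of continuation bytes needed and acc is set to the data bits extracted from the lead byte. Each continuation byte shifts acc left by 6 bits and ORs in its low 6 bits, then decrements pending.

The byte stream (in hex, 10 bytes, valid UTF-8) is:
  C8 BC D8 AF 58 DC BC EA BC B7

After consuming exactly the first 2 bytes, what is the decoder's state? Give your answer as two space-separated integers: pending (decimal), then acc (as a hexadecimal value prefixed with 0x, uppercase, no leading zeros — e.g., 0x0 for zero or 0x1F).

Byte[0]=C8: 2-byte lead. pending=1, acc=0x8
Byte[1]=BC: continuation. acc=(acc<<6)|0x3C=0x23C, pending=0

Answer: 0 0x23C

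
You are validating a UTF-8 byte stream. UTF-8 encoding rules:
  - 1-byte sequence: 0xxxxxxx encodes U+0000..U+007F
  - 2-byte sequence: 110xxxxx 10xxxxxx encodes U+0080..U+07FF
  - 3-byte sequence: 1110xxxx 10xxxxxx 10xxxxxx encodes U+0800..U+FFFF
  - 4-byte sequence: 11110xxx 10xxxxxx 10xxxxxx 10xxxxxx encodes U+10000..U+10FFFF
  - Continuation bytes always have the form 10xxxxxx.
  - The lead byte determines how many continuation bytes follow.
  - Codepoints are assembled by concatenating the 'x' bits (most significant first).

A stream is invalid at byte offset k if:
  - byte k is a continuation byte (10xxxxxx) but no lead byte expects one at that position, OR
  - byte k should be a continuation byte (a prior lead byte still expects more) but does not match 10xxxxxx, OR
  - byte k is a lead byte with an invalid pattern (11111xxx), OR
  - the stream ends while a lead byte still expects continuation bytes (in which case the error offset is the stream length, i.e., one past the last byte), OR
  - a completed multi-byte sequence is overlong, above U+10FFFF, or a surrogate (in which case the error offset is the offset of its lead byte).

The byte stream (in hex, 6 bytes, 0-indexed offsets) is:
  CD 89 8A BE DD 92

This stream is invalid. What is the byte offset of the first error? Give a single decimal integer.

Answer: 2

Derivation:
Byte[0]=CD: 2-byte lead, need 1 cont bytes. acc=0xD
Byte[1]=89: continuation. acc=(acc<<6)|0x09=0x349
Completed: cp=U+0349 (starts at byte 0)
Byte[2]=8A: INVALID lead byte (not 0xxx/110x/1110/11110)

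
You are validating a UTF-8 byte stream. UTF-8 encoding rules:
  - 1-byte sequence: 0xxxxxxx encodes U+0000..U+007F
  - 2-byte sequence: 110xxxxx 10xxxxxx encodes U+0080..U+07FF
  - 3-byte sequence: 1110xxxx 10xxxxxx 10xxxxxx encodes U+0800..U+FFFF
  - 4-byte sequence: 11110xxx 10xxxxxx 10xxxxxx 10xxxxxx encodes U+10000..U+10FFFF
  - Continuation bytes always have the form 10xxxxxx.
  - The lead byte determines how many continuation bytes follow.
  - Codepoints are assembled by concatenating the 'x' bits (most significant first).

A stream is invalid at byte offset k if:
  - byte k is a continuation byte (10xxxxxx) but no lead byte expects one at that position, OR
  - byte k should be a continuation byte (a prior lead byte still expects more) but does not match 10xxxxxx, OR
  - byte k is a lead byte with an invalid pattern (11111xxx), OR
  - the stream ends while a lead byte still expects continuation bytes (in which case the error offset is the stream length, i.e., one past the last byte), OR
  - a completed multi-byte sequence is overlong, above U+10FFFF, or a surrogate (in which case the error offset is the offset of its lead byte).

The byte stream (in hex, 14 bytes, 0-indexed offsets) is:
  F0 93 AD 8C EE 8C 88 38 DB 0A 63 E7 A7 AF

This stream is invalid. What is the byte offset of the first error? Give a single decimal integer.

Byte[0]=F0: 4-byte lead, need 3 cont bytes. acc=0x0
Byte[1]=93: continuation. acc=(acc<<6)|0x13=0x13
Byte[2]=AD: continuation. acc=(acc<<6)|0x2D=0x4ED
Byte[3]=8C: continuation. acc=(acc<<6)|0x0C=0x13B4C
Completed: cp=U+13B4C (starts at byte 0)
Byte[4]=EE: 3-byte lead, need 2 cont bytes. acc=0xE
Byte[5]=8C: continuation. acc=(acc<<6)|0x0C=0x38C
Byte[6]=88: continuation. acc=(acc<<6)|0x08=0xE308
Completed: cp=U+E308 (starts at byte 4)
Byte[7]=38: 1-byte ASCII. cp=U+0038
Byte[8]=DB: 2-byte lead, need 1 cont bytes. acc=0x1B
Byte[9]=0A: expected 10xxxxxx continuation. INVALID

Answer: 9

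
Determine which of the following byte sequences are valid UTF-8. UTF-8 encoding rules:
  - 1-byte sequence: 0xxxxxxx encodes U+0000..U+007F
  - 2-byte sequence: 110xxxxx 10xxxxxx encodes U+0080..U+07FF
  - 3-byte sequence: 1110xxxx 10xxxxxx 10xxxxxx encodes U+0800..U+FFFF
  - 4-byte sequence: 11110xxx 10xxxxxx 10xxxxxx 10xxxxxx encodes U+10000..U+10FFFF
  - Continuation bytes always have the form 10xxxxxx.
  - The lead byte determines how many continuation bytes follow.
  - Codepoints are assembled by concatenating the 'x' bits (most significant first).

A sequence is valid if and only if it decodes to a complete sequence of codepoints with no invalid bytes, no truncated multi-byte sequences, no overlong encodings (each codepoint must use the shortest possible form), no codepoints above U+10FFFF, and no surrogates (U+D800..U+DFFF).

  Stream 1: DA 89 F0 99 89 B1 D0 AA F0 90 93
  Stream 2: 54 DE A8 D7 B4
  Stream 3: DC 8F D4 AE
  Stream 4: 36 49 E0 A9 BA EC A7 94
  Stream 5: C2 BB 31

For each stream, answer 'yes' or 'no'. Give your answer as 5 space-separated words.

Answer: no yes yes yes yes

Derivation:
Stream 1: error at byte offset 11. INVALID
Stream 2: decodes cleanly. VALID
Stream 3: decodes cleanly. VALID
Stream 4: decodes cleanly. VALID
Stream 5: decodes cleanly. VALID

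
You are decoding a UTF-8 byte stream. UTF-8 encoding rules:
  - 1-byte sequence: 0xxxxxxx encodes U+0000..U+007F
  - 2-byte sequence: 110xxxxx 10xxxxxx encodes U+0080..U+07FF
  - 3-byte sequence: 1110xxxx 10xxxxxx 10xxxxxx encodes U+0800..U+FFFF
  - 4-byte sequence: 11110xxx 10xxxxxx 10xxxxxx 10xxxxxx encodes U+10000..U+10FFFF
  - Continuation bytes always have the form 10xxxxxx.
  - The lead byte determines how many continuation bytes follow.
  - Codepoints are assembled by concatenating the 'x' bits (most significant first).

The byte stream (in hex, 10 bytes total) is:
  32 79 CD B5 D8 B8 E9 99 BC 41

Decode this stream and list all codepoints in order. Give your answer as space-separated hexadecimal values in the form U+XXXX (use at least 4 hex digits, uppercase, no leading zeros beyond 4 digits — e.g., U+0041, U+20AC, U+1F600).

Byte[0]=32: 1-byte ASCII. cp=U+0032
Byte[1]=79: 1-byte ASCII. cp=U+0079
Byte[2]=CD: 2-byte lead, need 1 cont bytes. acc=0xD
Byte[3]=B5: continuation. acc=(acc<<6)|0x35=0x375
Completed: cp=U+0375 (starts at byte 2)
Byte[4]=D8: 2-byte lead, need 1 cont bytes. acc=0x18
Byte[5]=B8: continuation. acc=(acc<<6)|0x38=0x638
Completed: cp=U+0638 (starts at byte 4)
Byte[6]=E9: 3-byte lead, need 2 cont bytes. acc=0x9
Byte[7]=99: continuation. acc=(acc<<6)|0x19=0x259
Byte[8]=BC: continuation. acc=(acc<<6)|0x3C=0x967C
Completed: cp=U+967C (starts at byte 6)
Byte[9]=41: 1-byte ASCII. cp=U+0041

Answer: U+0032 U+0079 U+0375 U+0638 U+967C U+0041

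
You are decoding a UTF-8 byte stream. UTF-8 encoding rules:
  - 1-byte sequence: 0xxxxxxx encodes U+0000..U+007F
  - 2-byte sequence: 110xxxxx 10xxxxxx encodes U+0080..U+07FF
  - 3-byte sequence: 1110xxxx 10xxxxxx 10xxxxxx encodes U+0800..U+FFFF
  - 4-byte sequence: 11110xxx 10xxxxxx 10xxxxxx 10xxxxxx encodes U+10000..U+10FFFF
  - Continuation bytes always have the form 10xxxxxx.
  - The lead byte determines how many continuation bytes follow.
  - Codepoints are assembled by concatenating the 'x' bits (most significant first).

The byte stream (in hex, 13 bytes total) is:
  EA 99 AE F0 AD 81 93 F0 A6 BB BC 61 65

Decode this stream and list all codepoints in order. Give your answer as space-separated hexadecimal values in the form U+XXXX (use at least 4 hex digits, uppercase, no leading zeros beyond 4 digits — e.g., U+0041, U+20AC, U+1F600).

Answer: U+A66E U+2D053 U+26EFC U+0061 U+0065

Derivation:
Byte[0]=EA: 3-byte lead, need 2 cont bytes. acc=0xA
Byte[1]=99: continuation. acc=(acc<<6)|0x19=0x299
Byte[2]=AE: continuation. acc=(acc<<6)|0x2E=0xA66E
Completed: cp=U+A66E (starts at byte 0)
Byte[3]=F0: 4-byte lead, need 3 cont bytes. acc=0x0
Byte[4]=AD: continuation. acc=(acc<<6)|0x2D=0x2D
Byte[5]=81: continuation. acc=(acc<<6)|0x01=0xB41
Byte[6]=93: continuation. acc=(acc<<6)|0x13=0x2D053
Completed: cp=U+2D053 (starts at byte 3)
Byte[7]=F0: 4-byte lead, need 3 cont bytes. acc=0x0
Byte[8]=A6: continuation. acc=(acc<<6)|0x26=0x26
Byte[9]=BB: continuation. acc=(acc<<6)|0x3B=0x9BB
Byte[10]=BC: continuation. acc=(acc<<6)|0x3C=0x26EFC
Completed: cp=U+26EFC (starts at byte 7)
Byte[11]=61: 1-byte ASCII. cp=U+0061
Byte[12]=65: 1-byte ASCII. cp=U+0065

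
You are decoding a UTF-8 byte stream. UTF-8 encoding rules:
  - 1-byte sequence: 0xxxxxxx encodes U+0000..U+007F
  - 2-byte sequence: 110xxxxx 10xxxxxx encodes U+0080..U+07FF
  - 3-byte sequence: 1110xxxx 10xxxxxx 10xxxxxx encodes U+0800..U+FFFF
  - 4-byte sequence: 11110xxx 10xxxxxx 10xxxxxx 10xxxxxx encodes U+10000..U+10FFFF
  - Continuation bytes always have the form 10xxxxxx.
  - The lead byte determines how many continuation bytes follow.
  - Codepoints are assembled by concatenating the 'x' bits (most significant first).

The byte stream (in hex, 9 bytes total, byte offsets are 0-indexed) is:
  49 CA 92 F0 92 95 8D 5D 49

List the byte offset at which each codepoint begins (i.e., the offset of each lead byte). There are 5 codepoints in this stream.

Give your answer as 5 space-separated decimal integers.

Answer: 0 1 3 7 8

Derivation:
Byte[0]=49: 1-byte ASCII. cp=U+0049
Byte[1]=CA: 2-byte lead, need 1 cont bytes. acc=0xA
Byte[2]=92: continuation. acc=(acc<<6)|0x12=0x292
Completed: cp=U+0292 (starts at byte 1)
Byte[3]=F0: 4-byte lead, need 3 cont bytes. acc=0x0
Byte[4]=92: continuation. acc=(acc<<6)|0x12=0x12
Byte[5]=95: continuation. acc=(acc<<6)|0x15=0x495
Byte[6]=8D: continuation. acc=(acc<<6)|0x0D=0x1254D
Completed: cp=U+1254D (starts at byte 3)
Byte[7]=5D: 1-byte ASCII. cp=U+005D
Byte[8]=49: 1-byte ASCII. cp=U+0049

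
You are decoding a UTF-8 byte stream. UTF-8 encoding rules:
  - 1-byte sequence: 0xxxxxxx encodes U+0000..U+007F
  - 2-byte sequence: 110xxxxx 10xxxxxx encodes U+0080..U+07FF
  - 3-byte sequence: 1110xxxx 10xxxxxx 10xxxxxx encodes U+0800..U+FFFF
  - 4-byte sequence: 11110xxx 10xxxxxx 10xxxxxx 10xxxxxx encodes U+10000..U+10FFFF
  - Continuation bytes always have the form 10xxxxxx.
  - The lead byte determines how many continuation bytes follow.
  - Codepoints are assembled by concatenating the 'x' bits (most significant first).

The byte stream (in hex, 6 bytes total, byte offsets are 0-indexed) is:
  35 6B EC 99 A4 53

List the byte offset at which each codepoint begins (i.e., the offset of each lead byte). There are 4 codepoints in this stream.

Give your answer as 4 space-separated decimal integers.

Answer: 0 1 2 5

Derivation:
Byte[0]=35: 1-byte ASCII. cp=U+0035
Byte[1]=6B: 1-byte ASCII. cp=U+006B
Byte[2]=EC: 3-byte lead, need 2 cont bytes. acc=0xC
Byte[3]=99: continuation. acc=(acc<<6)|0x19=0x319
Byte[4]=A4: continuation. acc=(acc<<6)|0x24=0xC664
Completed: cp=U+C664 (starts at byte 2)
Byte[5]=53: 1-byte ASCII. cp=U+0053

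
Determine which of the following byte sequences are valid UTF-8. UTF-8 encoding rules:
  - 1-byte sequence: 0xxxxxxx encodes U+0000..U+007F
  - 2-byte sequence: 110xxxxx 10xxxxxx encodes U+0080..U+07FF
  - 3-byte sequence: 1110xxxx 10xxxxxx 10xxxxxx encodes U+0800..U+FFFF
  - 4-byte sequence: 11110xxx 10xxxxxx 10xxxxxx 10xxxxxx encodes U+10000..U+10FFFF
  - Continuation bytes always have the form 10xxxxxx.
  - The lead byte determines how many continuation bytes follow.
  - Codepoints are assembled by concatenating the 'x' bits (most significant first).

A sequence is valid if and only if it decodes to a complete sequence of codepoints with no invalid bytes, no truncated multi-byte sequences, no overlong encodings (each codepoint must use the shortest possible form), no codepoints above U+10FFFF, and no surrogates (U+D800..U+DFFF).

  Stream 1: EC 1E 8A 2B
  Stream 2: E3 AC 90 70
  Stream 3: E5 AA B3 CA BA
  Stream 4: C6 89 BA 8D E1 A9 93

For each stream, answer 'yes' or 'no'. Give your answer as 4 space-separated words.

Answer: no yes yes no

Derivation:
Stream 1: error at byte offset 1. INVALID
Stream 2: decodes cleanly. VALID
Stream 3: decodes cleanly. VALID
Stream 4: error at byte offset 2. INVALID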